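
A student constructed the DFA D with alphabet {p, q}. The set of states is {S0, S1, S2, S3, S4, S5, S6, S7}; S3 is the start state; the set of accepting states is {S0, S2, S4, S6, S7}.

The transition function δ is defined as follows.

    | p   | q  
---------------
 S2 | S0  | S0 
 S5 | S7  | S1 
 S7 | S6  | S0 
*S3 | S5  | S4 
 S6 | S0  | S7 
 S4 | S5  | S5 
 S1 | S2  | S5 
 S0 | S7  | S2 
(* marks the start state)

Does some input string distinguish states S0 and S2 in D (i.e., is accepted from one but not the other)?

No

P0 = {S0,S2,S4,S6,S7} | {S1,S3,S5}.
On input p, block {S0,S2,S4,S6,S7} splits into {S0,S2,S6,S7} and {S4}.
Split {S1,S3,S5} by δ(·,p) → {S1,S5} and {S3}.
No further refinement is possible. Final partition (4 blocks): {S0,S2,S6,S7} | {S1,S5} | {S4} | {S3}.
S0 and S2 lie in the same block of the stable partition, so they are equivalent — no string distinguishes them.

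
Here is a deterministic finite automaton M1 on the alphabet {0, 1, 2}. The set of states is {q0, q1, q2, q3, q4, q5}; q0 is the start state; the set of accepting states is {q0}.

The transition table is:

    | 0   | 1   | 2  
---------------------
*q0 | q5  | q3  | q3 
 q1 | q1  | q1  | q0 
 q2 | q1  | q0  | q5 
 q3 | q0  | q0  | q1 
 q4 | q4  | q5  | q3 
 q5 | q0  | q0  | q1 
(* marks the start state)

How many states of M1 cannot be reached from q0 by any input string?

2

No path from q0 leads to q2, q4; the other 4 states are all reachable.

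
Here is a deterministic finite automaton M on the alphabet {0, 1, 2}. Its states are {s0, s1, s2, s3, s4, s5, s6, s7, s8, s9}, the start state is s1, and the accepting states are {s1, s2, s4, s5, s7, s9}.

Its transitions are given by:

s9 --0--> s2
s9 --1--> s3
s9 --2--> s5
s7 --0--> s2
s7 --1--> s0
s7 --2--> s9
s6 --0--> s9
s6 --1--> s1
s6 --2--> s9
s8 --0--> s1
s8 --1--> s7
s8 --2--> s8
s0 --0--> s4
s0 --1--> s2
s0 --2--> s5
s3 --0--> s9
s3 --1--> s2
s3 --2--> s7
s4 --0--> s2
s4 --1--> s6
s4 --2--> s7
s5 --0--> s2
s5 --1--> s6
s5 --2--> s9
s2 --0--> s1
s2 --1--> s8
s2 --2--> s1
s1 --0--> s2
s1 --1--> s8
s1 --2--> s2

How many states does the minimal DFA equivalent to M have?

4

All states are reachable from the start state.
Start with accepting vs non-accepting: {s1,s2,s4,s5,s7,s9} | {s0,s3,s6,s8}.
On input 2, block {s0,s3,s6,s8} splits into {s0,s3,s6} and {s8}.
Split {s1,s2,s4,s5,s7,s9} by δ(·,1) → {s4,s5,s7,s9} and {s1,s2}.
No further refinement is possible. Final partition (4 blocks): {s4,s5,s7,s9} | {s0,s3,s6} | {s8} | {s1,s2}.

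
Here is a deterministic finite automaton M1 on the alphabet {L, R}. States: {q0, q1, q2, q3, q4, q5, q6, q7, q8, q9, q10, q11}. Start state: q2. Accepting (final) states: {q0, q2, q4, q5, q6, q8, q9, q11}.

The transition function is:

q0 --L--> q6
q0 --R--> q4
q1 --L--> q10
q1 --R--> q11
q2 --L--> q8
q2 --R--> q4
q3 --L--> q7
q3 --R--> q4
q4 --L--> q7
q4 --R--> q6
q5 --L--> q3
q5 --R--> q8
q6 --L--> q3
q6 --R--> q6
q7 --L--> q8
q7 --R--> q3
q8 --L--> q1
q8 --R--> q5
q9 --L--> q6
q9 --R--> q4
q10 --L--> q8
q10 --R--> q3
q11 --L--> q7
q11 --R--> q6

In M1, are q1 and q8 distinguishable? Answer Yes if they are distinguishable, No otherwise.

Yes

First remove the unreachable states {q0,q9}; 10 states remain.
P0 = {q2,q4,q5,q6,q8,q11} | {q1,q3,q7,q10}.
Refine {q2,q4,q5,q6,q8,q11} on symbol L: members go to different blocks, giving {q4,q5,q6,q8,q11} and {q2}.
Split {q1,q3,q7,q10} by δ(·,L) → {q1,q3} and {q7,q10}.
On input L, block {q4,q5,q6,q8,q11} splits into {q5,q6,q8} and {q4,q11}.
The partition is now stable with 5 blocks: {q5,q6,q8} | {q1,q3} | {q2} | {q7,q10} | {q4,q11}.
q1 and q8 end up in different blocks, so they are distinguishable. For instance, the string 'ε' is accepted from only q8.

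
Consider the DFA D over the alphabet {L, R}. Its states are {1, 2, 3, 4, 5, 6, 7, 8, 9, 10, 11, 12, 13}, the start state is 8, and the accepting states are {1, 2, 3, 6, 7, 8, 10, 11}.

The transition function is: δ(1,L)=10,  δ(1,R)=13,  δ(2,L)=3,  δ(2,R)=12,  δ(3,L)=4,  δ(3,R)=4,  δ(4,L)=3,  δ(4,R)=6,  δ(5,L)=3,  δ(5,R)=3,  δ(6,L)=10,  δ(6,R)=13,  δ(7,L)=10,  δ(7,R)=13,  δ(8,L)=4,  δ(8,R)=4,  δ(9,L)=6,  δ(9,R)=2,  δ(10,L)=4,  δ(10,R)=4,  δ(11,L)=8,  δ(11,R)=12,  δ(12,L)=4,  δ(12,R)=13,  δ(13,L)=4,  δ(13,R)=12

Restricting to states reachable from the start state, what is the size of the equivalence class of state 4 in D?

Reachable states from the start: {3,4,6,8,10,12,13}. Unreachable: {1,2,5,7,9,11} — drop them.
Initial partition by acceptance: {3,6,8,10} | {4,12,13}.
On input L, block {3,6,8,10} splits into {3,8,10} and {6}.
Split {4,12,13} by δ(·,L) → {12,13} and {4}.
The partition is now stable with 4 blocks: {3,8,10} | {12,13} | {6} | {4}.
The equivalence class containing 4 is {4}, of size 1.

1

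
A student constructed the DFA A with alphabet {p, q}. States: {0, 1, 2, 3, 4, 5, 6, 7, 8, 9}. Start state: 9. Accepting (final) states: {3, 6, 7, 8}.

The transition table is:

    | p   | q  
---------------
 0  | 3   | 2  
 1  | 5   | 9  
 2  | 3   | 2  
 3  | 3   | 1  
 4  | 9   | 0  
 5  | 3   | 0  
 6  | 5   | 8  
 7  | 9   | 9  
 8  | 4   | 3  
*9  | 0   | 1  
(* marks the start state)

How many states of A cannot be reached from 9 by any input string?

BFS from 9 reaches {0, 1, 2, 3, 5, 9}; the 4 state(s) 4, 6, 7, 8 are never visited.

4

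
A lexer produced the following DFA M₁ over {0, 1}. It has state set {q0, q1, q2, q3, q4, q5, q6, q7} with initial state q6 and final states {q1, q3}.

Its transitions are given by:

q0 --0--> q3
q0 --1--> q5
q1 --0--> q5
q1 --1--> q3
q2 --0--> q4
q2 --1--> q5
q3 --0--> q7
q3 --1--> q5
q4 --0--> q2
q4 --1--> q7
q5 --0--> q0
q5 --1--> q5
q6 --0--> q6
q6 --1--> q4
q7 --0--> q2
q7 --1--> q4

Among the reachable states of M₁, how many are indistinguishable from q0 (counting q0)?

1

Reachable states from the start: {q0,q2,q3,q4,q5,q6,q7}. Unreachable: {q1} — drop them.
Initial partition by acceptance: {q3} | {q0,q2,q4,q5,q6,q7}.
On input 0, block {q0,q2,q4,q5,q6,q7} splits into {q2,q4,q5,q6,q7} and {q0}.
Refine {q2,q4,q5,q6,q7} on symbol 0: members go to different blocks, giving {q2,q4,q6,q7} and {q5}.
Split {q2,q4,q6,q7} by δ(·,1) → {q4,q6,q7} and {q2}.
Split {q4,q6,q7} by δ(·,0) → {q4,q7} and {q6}.
No further refinement is possible. Final partition (6 blocks): {q3} | {q4,q7} | {q0} | {q5} | {q2} | {q6}.
State q0 belongs to the block {q0}, which has 1 states.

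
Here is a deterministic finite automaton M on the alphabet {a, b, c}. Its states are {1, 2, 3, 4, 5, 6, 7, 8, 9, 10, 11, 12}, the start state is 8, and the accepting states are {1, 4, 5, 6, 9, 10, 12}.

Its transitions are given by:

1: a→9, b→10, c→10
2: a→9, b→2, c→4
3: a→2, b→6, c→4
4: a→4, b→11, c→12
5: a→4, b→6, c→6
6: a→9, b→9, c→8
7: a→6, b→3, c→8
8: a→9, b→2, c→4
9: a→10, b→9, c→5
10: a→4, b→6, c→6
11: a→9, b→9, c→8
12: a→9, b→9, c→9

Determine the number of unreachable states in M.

3

BFS from 8 reaches {2, 4, 5, 6, 8, 9, 10, 11, 12}; the 3 state(s) 1, 3, 7 are never visited.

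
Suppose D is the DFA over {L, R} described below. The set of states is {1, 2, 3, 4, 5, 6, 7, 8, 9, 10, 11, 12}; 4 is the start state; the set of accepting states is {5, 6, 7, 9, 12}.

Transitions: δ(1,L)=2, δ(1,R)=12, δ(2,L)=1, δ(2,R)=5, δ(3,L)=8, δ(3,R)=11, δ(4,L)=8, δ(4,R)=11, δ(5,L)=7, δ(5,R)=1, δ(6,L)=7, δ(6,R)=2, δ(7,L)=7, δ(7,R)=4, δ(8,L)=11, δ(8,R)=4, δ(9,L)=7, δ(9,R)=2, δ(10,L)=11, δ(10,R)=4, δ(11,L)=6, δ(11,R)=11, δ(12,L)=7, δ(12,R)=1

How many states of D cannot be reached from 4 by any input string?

Starting at 4 and following transitions, the reachable set is {1, 2, 4, 5, 6, 7, 8, 11, 12}. That leaves 3, 9, 10 unreachable — 3 in total.

3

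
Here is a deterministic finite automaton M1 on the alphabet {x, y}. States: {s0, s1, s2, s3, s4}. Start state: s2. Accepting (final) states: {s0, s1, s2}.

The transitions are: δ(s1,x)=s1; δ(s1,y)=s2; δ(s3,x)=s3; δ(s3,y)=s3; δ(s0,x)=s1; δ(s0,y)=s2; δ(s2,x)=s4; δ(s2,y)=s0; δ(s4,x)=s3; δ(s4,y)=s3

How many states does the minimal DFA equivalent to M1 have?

3

Initial partition by acceptance: {s0,s1,s2} | {s3,s4}.
Split {s0,s1,s2} by δ(·,x) → {s0,s1} and {s2}.
The partition is now stable with 3 blocks: {s0,s1} | {s3,s4} | {s2}.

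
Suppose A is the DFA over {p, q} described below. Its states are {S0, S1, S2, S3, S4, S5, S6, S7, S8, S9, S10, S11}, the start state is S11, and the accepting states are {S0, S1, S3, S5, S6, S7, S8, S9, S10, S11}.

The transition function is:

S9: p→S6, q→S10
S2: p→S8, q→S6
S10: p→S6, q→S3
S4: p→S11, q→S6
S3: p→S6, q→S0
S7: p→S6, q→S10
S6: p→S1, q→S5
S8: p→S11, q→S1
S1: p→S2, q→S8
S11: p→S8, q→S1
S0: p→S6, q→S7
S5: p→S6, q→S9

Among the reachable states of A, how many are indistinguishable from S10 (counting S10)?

States {S4} cannot be reached from the start state, so discard them.
Start with accepting vs non-accepting: {S0,S1,S3,S5,S6,S7,S8,S9,S10,S11} | {S2}.
Split {S0,S1,S3,S5,S6,S7,S8,S9,S10,S11} by δ(·,p) → {S0,S3,S5,S6,S7,S8,S9,S10,S11} and {S1}.
Refine {S0,S3,S5,S6,S7,S8,S9,S10,S11} on symbol p: members go to different blocks, giving {S0,S3,S5,S7,S8,S9,S10,S11} and {S6}.
On input p, block {S0,S3,S5,S7,S8,S9,S10,S11} splits into {S0,S3,S5,S7,S9,S10} and {S8,S11}.
No further refinement is possible. Final partition (5 blocks): {S0,S3,S5,S7,S9,S10} | {S2} | {S1} | {S6} | {S8,S11}.
State S10 belongs to the block {S0,S3,S5,S7,S9,S10}, which has 6 states.

6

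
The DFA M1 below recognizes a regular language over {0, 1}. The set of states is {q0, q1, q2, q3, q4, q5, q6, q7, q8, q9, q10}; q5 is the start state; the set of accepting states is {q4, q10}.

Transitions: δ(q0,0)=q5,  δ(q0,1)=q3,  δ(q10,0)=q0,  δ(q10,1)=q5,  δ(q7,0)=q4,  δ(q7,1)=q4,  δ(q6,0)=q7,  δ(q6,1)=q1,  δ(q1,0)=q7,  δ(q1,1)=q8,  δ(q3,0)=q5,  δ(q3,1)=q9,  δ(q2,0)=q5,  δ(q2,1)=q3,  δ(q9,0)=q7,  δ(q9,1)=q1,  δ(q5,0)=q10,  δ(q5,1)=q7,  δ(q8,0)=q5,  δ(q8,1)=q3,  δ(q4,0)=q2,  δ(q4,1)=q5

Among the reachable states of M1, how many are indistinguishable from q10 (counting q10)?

Reachable states from the start: {q0,q1,q2,q3,q4,q5,q7,q8,q9,q10}. Unreachable: {q6} — drop them.
P0 = {q4,q10} | {q0,q1,q2,q3,q5,q7,q8,q9}.
Refine {q0,q1,q2,q3,q5,q7,q8,q9} on symbol 0: members go to different blocks, giving {q0,q1,q2,q3,q8,q9} and {q5,q7}.
On input 1, block {q5,q7} splits into {q5} and {q7}.
Split {q0,q1,q2,q3,q8,q9} by δ(·,0) → {q0,q2,q3,q8} and {q1,q9}.
Refine {q0,q2,q3,q8} on symbol 1: members go to different blocks, giving {q0,q2,q8} and {q3}.
Split {q1,q9} by δ(·,1) → {q1} and {q9}.
No further refinement is possible. Final partition (7 blocks): {q4,q10} | {q0,q2,q8} | {q5} | {q7} | {q1} | {q3} | {q9}.
The equivalence class containing q10 is {q4,q10}, of size 2.

2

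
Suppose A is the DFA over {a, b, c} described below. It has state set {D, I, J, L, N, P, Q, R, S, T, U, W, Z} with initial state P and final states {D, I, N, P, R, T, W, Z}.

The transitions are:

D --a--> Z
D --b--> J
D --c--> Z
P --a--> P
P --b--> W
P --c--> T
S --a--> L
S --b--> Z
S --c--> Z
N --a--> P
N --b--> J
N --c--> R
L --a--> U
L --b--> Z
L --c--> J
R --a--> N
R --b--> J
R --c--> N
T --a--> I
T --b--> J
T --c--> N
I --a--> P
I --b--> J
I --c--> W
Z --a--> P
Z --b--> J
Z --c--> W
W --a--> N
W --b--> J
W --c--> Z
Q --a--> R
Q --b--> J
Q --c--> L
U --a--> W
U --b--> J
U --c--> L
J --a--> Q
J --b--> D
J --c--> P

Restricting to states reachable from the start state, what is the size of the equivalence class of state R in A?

Reachable states from the start: {D,I,J,L,N,P,Q,R,T,U,W,Z}. Unreachable: {S} — drop them.
Initial partition by acceptance: {D,I,N,P,R,T,W,Z} | {J,L,Q,U}.
Refine {D,I,N,P,R,T,W,Z} on symbol b: members go to different blocks, giving {D,I,N,R,T,W,Z} and {P}.
On input a, block {D,I,N,R,T,W,Z} splits into {D,R,T,W} and {I,N,Z}.
On input a, block {J,L,Q,U} splits into {Q,U} and {J,L}.
Split {J,L} by δ(·,b) → {L} and {J}.
Stable partition: {D,R,T,W} | {Q,U} | {P} | {I,N,Z} | {L} | {J} — 6 equivalence classes.
State R belongs to the block {D,R,T,W}, which has 4 states.

4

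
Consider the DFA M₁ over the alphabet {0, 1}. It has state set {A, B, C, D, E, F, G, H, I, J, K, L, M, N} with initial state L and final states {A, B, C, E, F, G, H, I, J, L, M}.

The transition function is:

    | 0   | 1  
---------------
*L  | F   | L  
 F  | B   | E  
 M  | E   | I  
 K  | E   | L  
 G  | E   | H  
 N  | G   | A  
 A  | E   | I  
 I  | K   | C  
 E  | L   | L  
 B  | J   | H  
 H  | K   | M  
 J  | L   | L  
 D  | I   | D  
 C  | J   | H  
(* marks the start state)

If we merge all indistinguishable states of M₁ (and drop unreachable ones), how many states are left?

6

States {A,D,G,N} cannot be reached from the start state, so discard them.
Initial partition by acceptance: {B,C,E,F,H,I,J,L,M} | {K}.
Split {B,C,E,F,H,I,J,L,M} by δ(·,0) → {B,C,E,F,J,L,M} and {H,I}.
Split {B,C,E,F,J,L,M} by δ(·,1) → {E,F,J,L} and {B,C,M}.
Refine {E,F,J,L} on symbol 0: members go to different blocks, giving {E,J,L} and {F}.
On input 0, block {E,J,L} splits into {E,J} and {L}.
Stable partition: {E,J} | {K} | {H,I} | {B,C,M} | {F} | {L} — 6 equivalence classes.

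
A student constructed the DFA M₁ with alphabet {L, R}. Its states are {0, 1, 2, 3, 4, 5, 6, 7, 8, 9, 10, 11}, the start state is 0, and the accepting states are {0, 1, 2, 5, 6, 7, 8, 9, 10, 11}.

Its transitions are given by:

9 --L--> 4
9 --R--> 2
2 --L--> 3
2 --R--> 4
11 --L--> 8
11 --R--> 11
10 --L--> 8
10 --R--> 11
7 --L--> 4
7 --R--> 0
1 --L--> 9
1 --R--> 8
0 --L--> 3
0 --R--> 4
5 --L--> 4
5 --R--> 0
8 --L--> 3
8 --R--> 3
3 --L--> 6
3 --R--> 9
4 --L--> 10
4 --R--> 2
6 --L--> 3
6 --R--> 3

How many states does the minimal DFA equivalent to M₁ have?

6

States {1,5,7} cannot be reached from the start state, so discard them.
Start with accepting vs non-accepting: {0,2,6,8,9,10,11} | {3,4}.
Refine {0,2,6,8,9,10,11} on symbol L: members go to different blocks, giving {0,2,6,8,9} and {10,11}.
Split {0,2,6,8,9} by δ(·,R) → {0,2,6,8} and {9}.
On input L, block {3,4} splits into {3} and {4}.
Refine {0,2,6,8} on symbol R: members go to different blocks, giving {0,2} and {6,8}.
Stable partition: {0,2} | {3} | {10,11} | {9} | {4} | {6,8} — 6 equivalence classes.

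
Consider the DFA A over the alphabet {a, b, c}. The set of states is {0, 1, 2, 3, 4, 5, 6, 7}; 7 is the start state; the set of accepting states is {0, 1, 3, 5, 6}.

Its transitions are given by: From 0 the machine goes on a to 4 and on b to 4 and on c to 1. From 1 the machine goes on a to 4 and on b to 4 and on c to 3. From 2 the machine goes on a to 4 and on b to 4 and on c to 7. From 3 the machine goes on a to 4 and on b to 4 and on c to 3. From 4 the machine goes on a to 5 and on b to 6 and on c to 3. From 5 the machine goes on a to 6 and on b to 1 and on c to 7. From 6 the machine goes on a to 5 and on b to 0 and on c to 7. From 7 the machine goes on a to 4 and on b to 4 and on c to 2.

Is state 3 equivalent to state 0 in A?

Every state is reachable, so we keep all 8.
Start with accepting vs non-accepting: {0,1,3,5,6} | {2,4,7}.
Split {0,1,3,5,6} by δ(·,a) → {0,1,3} and {5,6}.
Refine {2,4,7} on symbol a: members go to different blocks, giving {2,7} and {4}.
No further refinement is possible. Final partition (4 blocks): {0,1,3} | {2,7} | {5,6} | {4}.
3 and 0 lie in the same block of the stable partition, so they are equivalent — no string distinguishes them.

Yes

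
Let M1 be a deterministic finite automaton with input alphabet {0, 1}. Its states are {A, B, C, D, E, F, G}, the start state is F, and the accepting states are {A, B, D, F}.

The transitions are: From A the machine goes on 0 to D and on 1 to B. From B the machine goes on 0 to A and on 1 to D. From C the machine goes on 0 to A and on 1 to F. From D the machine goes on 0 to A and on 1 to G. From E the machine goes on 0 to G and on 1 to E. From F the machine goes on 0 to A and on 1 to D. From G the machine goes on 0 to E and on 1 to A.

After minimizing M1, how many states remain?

5

Reachable states from the start: {A,B,D,E,F,G}. Unreachable: {C} — drop them.
Start with accepting vs non-accepting: {A,B,D,F} | {E,G}.
Split {A,B,D,F} by δ(·,1) → {A,B,F} and {D}.
On input 0, block {A,B,F} splits into {B,F} and {A}.
Split {E,G} by δ(·,1) → {E} and {G}.
The partition is now stable with 5 blocks: {B,F} | {E} | {D} | {A} | {G}.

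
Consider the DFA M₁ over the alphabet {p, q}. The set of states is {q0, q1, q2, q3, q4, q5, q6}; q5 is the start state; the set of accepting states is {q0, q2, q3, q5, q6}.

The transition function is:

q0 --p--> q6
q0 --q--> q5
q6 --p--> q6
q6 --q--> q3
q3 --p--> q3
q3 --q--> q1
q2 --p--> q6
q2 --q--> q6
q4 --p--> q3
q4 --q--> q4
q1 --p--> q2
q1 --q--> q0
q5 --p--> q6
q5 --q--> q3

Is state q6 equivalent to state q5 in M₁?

Yes

First remove the unreachable states {q4}; 6 states remain.
Start with accepting vs non-accepting: {q0,q2,q3,q5,q6} | {q1}.
Refine {q0,q2,q3,q5,q6} on symbol q: members go to different blocks, giving {q0,q2,q5,q6} and {q3}.
On input q, block {q0,q2,q5,q6} splits into {q0,q2} and {q5,q6}.
The partition is now stable with 4 blocks: {q0,q2} | {q1} | {q3} | {q5,q6}.
q6 and q5 lie in the same block of the stable partition, so they are equivalent — no string distinguishes them.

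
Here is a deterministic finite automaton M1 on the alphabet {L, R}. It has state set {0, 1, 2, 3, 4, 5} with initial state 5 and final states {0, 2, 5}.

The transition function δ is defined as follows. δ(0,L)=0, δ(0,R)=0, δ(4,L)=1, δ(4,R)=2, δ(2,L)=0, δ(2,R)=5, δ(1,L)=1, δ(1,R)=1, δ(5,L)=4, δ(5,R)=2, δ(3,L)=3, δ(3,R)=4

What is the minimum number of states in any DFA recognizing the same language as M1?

States {3} cannot be reached from the start state, so discard them.
P0 = {0,2,5} | {1,4}.
On input L, block {0,2,5} splits into {0,2} and {5}.
Split {0,2} by δ(·,R) → {0} and {2}.
Split {1,4} by δ(·,R) → {1} and {4}.
No further refinement is possible. Final partition (5 blocks): {0} | {1} | {5} | {2} | {4}.

5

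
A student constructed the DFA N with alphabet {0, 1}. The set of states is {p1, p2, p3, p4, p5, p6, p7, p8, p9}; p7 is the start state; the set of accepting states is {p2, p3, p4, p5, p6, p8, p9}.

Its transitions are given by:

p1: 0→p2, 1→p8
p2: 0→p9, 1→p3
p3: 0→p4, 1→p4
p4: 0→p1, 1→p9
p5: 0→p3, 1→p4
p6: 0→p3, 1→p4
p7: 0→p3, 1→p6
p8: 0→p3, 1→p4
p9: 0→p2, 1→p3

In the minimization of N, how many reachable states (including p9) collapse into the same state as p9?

2

States {p5} cannot be reached from the start state, so discard them.
Initial partition by acceptance: {p2,p3,p4,p6,p8,p9} | {p1,p7}.
Split {p2,p3,p4,p6,p8,p9} by δ(·,0) → {p2,p3,p6,p8,p9} and {p4}.
Split {p2,p3,p6,p8,p9} by δ(·,0) → {p2,p6,p8,p9} and {p3}.
Split {p2,p6,p8,p9} by δ(·,0) → {p2,p9} and {p6,p8}.
Split {p1,p7} by δ(·,0) → {p1} and {p7}.
The partition is now stable with 6 blocks: {p2,p9} | {p1} | {p4} | {p3} | {p6,p8} | {p7}.
State p9 belongs to the block {p2,p9}, which has 2 states.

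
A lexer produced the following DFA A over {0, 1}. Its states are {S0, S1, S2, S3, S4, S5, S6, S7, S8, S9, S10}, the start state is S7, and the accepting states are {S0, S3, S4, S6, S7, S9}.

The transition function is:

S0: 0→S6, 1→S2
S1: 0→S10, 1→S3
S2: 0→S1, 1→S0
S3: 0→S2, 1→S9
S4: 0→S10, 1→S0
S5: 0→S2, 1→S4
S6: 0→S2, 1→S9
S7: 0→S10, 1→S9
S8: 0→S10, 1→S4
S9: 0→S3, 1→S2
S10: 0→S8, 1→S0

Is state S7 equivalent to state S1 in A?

Reachable states from the start: {S0,S1,S2,S3,S4,S6,S7,S8,S9,S10}. Unreachable: {S5} — drop them.
Start with accepting vs non-accepting: {S0,S3,S4,S6,S7,S9} | {S1,S2,S8,S10}.
On input 0, block {S0,S3,S4,S6,S7,S9} splits into {S3,S4,S6,S7} and {S0,S9}.
Refine {S1,S2,S8,S10} on symbol 1: members go to different blocks, giving {S1,S8} and {S2,S10}.
No further refinement is possible. Final partition (4 blocks): {S3,S4,S6,S7} | {S1,S8} | {S0,S9} | {S2,S10}.
S7 and S1 end up in different blocks, so they are distinguishable. For instance, the string 'ε' is accepted from only S7.

No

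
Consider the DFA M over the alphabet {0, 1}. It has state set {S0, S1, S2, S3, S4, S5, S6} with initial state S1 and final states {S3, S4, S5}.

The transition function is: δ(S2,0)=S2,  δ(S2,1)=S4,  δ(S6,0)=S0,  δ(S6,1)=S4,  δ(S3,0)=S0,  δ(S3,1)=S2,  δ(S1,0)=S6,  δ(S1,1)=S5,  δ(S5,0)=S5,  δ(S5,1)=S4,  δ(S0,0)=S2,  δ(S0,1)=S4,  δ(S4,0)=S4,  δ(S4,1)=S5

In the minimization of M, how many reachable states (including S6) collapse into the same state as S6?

4

First remove the unreachable states {S3}; 6 states remain.
Start with accepting vs non-accepting: {S4,S5} | {S0,S1,S2,S6}.
No further refinement is possible. Final partition (2 blocks): {S4,S5} | {S0,S1,S2,S6}.
State S6 belongs to the block {S0,S1,S2,S6}, which has 4 states.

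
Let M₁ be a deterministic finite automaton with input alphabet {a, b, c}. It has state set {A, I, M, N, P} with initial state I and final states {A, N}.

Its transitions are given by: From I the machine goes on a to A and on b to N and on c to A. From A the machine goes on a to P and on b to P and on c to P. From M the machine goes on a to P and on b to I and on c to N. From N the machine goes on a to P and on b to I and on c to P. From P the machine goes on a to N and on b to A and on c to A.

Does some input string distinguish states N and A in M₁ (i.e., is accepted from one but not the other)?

No

States {M} cannot be reached from the start state, so discard them.
Start with accepting vs non-accepting: {A,N} | {I,P}.
Stable partition: {A,N} | {I,P} — 2 equivalence classes.
N and A lie in the same block of the stable partition, so they are equivalent — no string distinguishes them.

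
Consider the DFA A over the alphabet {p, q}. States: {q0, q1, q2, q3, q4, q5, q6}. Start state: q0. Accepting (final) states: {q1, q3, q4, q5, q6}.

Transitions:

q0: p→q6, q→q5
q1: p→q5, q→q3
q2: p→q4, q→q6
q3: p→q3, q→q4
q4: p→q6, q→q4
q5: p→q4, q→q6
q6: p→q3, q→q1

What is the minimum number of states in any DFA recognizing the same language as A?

2

Reachable states from the start: {q0,q1,q3,q4,q5,q6}. Unreachable: {q2} — drop them.
Initial partition by acceptance: {q1,q3,q4,q5,q6} | {q0}.
No further refinement is possible. Final partition (2 blocks): {q1,q3,q4,q5,q6} | {q0}.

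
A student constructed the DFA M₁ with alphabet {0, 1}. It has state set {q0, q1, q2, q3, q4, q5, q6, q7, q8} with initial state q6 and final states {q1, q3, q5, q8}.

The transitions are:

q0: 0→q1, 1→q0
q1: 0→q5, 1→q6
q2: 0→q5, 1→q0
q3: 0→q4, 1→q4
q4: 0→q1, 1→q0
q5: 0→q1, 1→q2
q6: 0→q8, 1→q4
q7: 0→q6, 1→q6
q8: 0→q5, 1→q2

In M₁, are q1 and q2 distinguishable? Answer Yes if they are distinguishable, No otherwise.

Reachable states from the start: {q0,q1,q2,q4,q5,q6,q8}. Unreachable: {q3,q7} — drop them.
Start with accepting vs non-accepting: {q1,q5,q8} | {q0,q2,q4,q6}.
No further refinement is possible. Final partition (2 blocks): {q1,q5,q8} | {q0,q2,q4,q6}.
q1 and q2 end up in different blocks, so they are distinguishable. For instance, the string 'ε' is accepted from only q1.

Yes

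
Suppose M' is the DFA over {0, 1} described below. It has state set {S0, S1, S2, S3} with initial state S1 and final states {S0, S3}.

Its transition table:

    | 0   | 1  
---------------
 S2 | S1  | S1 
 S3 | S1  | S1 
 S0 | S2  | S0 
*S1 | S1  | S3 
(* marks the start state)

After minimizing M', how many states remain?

2

Reachable states from the start: {S1,S3}. Unreachable: {S0,S2} — drop them.
Start with accepting vs non-accepting: {S3} | {S1}.
Stable partition: {S3} | {S1} — 2 equivalence classes.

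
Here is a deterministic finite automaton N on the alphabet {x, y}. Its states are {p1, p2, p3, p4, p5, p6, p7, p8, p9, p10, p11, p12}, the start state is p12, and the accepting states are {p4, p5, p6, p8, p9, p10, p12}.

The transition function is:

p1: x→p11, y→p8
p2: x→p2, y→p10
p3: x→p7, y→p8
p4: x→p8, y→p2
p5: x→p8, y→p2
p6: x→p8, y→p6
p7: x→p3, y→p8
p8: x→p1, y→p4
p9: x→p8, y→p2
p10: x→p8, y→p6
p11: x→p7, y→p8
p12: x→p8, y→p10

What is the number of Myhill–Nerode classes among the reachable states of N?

5

States {p5,p9} cannot be reached from the start state, so discard them.
Initial partition by acceptance: {p4,p6,p8,p10,p12} | {p1,p2,p3,p7,p11}.
Split {p4,p6,p8,p10,p12} by δ(·,x) → {p4,p6,p10,p12} and {p8}.
Refine {p4,p6,p10,p12} on symbol y: members go to different blocks, giving {p6,p10,p12} and {p4}.
Refine {p1,p2,p3,p7,p11} on symbol y: members go to different blocks, giving {p1,p3,p7,p11} and {p2}.
The partition is now stable with 5 blocks: {p6,p10,p12} | {p1,p3,p7,p11} | {p8} | {p4} | {p2}.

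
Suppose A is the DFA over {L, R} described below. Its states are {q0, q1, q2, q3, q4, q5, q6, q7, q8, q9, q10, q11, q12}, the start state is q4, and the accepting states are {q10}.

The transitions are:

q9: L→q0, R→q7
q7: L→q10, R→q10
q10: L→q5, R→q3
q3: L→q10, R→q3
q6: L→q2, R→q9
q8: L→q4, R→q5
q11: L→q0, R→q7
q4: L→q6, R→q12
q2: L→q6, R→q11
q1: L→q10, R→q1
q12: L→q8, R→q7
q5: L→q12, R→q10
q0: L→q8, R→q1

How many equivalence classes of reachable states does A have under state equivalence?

Every state is reachable, so we keep all 13.
Initial partition by acceptance: {q10} | {q0,q1,q2,q3,q4,q5,q6,q7,q8,q9,q11,q12}.
Split {q0,q1,q2,q3,q4,q5,q6,q7,q8,q9,q11,q12} by δ(·,L) → {q0,q2,q4,q5,q6,q8,q9,q11,q12} and {q1,q3,q7}.
Split {q0,q2,q4,q5,q6,q8,q9,q11,q12} by δ(·,R) → {q0,q9,q11,q12} and {q2,q4,q6,q8} and {q5}.
Split {q0,q9,q11,q12} by δ(·,L) → {q0,q12} and {q9,q11}.
Split {q1,q3,q7} by δ(·,R) → {q1,q3} and {q7}.
Refine {q0,q12} on symbol R: members go to different blocks, giving {q0} and {q12}.
Split {q2,q4,q6,q8} by δ(·,R) → {q2,q6} and {q4} and {q8}.
The partition is now stable with 10 blocks: {q10} | {q0} | {q1,q3} | {q2,q6} | {q5} | {q9,q11} | {q7} | {q12} | {q4} | {q8}.

10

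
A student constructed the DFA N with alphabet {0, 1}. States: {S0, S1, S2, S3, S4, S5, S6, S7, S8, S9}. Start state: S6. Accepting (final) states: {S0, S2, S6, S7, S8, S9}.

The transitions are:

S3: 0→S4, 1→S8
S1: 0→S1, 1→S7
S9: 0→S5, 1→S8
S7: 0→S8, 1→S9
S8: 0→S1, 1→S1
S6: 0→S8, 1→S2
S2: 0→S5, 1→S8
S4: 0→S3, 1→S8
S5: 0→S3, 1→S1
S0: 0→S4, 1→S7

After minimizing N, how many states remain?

6

First remove the unreachable states {S0}; 9 states remain.
P0 = {S2,S6,S7,S8,S9} | {S1,S3,S4,S5}.
Refine {S2,S6,S7,S8,S9} on symbol 0: members go to different blocks, giving {S2,S8,S9} and {S6,S7}.
Refine {S2,S8,S9} on symbol 1: members go to different blocks, giving {S2,S9} and {S8}.
Refine {S1,S3,S4,S5} on symbol 1: members go to different blocks, giving {S3,S4} and {S1} and {S5}.
The partition is now stable with 6 blocks: {S2,S9} | {S3,S4} | {S6,S7} | {S8} | {S1} | {S5}.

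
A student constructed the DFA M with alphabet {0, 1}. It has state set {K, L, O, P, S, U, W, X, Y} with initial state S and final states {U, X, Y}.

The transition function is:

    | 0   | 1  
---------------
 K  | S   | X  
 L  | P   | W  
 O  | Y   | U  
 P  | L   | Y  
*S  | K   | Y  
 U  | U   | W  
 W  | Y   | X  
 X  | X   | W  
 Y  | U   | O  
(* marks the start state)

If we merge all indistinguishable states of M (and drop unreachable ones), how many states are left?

3

Reachable states from the start: {K,O,S,U,W,X,Y}. Unreachable: {L,P} — drop them.
P0 = {U,X,Y} | {K,O,S,W}.
Refine {K,O,S,W} on symbol 0: members go to different blocks, giving {K,S} and {O,W}.
Stable partition: {U,X,Y} | {K,S} | {O,W} — 3 equivalence classes.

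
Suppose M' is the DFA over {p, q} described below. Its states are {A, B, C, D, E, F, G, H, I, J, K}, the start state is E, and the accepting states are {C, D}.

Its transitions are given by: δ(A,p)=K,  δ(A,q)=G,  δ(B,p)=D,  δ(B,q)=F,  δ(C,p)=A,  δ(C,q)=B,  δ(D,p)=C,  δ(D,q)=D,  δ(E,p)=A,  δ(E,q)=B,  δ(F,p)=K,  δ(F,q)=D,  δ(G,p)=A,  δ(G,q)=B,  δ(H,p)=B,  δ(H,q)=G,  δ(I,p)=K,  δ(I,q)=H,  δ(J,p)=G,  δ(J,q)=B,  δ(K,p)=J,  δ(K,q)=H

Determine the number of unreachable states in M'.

No path from E leads to I; the other 10 states are all reachable.

1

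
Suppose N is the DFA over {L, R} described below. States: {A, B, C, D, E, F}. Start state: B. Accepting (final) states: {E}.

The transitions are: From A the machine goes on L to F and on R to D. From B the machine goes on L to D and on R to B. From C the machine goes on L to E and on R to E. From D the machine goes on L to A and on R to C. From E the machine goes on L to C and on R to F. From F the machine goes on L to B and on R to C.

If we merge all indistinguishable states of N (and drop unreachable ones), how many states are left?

Start with accepting vs non-accepting: {E} | {A,B,C,D,F}.
Split {A,B,C,D,F} by δ(·,L) → {A,B,D,F} and {C}.
Refine {A,B,D,F} on symbol R: members go to different blocks, giving {A,B} and {D,F}.
On input R, block {A,B} splits into {A} and {B}.
Refine {D,F} on symbol L: members go to different blocks, giving {D} and {F}.
No further refinement is possible. Final partition (6 blocks): {E} | {A} | {C} | {D} | {B} | {F}.

6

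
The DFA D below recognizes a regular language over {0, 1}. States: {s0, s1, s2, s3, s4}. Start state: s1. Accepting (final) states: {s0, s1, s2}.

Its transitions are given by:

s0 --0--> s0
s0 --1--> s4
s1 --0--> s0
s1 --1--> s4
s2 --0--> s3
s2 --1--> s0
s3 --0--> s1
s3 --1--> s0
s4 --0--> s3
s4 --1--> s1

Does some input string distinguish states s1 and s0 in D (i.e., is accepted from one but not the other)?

First remove the unreachable states {s2}; 4 states remain.
Start with accepting vs non-accepting: {s0,s1} | {s3,s4}.
Split {s3,s4} by δ(·,0) → {s3} and {s4}.
Stable partition: {s0,s1} | {s3} | {s4} — 3 equivalence classes.
s1 and s0 lie in the same block of the stable partition, so they are equivalent — no string distinguishes them.

No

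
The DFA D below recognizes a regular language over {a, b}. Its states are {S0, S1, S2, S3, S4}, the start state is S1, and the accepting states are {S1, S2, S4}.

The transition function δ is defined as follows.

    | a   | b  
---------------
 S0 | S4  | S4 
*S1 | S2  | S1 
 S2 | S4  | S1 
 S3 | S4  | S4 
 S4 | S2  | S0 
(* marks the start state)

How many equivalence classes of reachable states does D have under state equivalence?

First remove the unreachable states {S3}; 4 states remain.
Start with accepting vs non-accepting: {S1,S2,S4} | {S0}.
Split {S1,S2,S4} by δ(·,b) → {S1,S2} and {S4}.
Split {S1,S2} by δ(·,a) → {S1} and {S2}.
No further refinement is possible. Final partition (4 blocks): {S1} | {S0} | {S4} | {S2}.

4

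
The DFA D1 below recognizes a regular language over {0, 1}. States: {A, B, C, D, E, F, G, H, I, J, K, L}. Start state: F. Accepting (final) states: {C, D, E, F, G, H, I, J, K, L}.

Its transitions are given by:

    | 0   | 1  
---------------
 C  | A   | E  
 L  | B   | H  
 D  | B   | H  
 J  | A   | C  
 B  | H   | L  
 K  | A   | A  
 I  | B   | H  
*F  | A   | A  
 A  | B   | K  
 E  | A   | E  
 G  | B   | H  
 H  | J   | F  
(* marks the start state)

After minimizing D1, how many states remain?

First remove the unreachable states {D,G,I}; 9 states remain.
Initial partition by acceptance: {C,E,F,H,J,K,L} | {A,B}.
On input 0, block {C,E,F,H,J,K,L} splits into {C,E,F,J,K,L} and {H}.
On input 1, block {C,E,F,J,K,L} splits into {C,E,J} and {F,K} and {L}.
Split {A,B} by δ(·,0) → {A} and {B}.
Stable partition: {C,E,J} | {A} | {H} | {F,K} | {L} | {B} — 6 equivalence classes.

6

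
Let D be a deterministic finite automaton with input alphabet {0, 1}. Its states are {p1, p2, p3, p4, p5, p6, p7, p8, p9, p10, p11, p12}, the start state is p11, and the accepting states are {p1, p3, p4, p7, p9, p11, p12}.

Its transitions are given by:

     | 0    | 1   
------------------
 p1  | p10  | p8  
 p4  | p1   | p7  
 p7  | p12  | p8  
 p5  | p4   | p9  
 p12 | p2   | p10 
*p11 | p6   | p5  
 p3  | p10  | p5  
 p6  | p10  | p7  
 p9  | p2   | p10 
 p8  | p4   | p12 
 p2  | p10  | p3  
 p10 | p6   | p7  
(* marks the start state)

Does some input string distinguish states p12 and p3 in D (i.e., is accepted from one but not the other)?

P0 = {p1,p3,p4,p7,p9,p11,p12} | {p2,p5,p6,p8,p10}.
Refine {p1,p3,p4,p7,p9,p11,p12} on symbol 0: members go to different blocks, giving {p1,p3,p9,p11,p12} and {p4,p7}.
On input 0, block {p2,p5,p6,p8,p10} splits into {p2,p6,p10} and {p5,p8}.
Split {p1,p3,p9,p11,p12} by δ(·,1) → {p1,p3,p11} and {p9,p12}.
Split {p2,p6,p10} by δ(·,1) → {p6,p10} and {p2}.
On input 0, block {p4,p7} splits into {p4} and {p7}.
No further refinement is possible. Final partition (7 blocks): {p1,p3,p11} | {p6,p10} | {p4} | {p5,p8} | {p9,p12} | {p2} | {p7}.
p12 and p3 end up in different blocks, so they are distinguishable. For instance, the string '10' is accepted from only p3.

Yes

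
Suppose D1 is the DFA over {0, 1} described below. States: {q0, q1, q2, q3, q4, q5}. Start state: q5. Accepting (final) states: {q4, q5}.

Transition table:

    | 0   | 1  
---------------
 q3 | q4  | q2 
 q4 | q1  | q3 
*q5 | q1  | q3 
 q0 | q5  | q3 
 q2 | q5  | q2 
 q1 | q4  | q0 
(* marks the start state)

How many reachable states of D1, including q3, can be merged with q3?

4

All states are reachable from the start state.
P0 = {q4,q5} | {q0,q1,q2,q3}.
The partition is now stable with 2 blocks: {q4,q5} | {q0,q1,q2,q3}.
The equivalence class containing q3 is {q0,q1,q2,q3}, of size 4.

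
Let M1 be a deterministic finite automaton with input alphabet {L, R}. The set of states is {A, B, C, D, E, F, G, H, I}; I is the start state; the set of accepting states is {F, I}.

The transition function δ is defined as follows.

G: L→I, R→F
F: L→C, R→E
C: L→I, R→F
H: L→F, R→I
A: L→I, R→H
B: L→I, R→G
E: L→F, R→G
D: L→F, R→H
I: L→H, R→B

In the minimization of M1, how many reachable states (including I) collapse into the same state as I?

First remove the unreachable states {A,D}; 7 states remain.
P0 = {F,I} | {B,C,E,G,H}.
On input R, block {B,C,E,G,H} splits into {C,G,H} and {B,E}.
Stable partition: {F,I} | {C,G,H} | {B,E} — 3 equivalence classes.
State I belongs to the block {F,I}, which has 2 states.

2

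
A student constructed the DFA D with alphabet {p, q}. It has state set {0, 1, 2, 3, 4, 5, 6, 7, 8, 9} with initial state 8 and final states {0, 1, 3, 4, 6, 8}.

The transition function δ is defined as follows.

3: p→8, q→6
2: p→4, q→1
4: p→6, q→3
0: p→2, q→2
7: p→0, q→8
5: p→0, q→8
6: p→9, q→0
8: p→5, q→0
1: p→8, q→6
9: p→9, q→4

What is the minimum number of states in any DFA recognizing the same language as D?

States {7} cannot be reached from the start state, so discard them.
P0 = {0,1,3,4,6,8} | {2,5,9}.
Split {0,1,3,4,6,8} by δ(·,p) → {0,6,8} and {1,3,4}.
On input q, block {0,6,8} splits into {6,8} and {0}.
Split {2,5,9} by δ(·,p) → {2} and {5} and {9}.
Split {6,8} by δ(·,p) → {6} and {8}.
Split {1,3,4} by δ(·,p) → {1,3} and {4}.
Stable partition: {6} | {2} | {1,3} | {0} | {5} | {9} | {8} | {4} — 8 equivalence classes.

8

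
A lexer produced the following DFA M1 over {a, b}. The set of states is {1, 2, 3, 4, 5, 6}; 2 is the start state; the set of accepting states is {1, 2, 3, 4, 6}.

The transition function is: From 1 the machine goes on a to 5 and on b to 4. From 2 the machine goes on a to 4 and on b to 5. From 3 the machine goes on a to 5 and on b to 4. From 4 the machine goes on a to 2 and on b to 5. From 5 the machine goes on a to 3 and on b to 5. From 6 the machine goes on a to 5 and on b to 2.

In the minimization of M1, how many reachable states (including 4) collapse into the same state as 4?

2

States {1,6} cannot be reached from the start state, so discard them.
Start with accepting vs non-accepting: {2,3,4} | {5}.
Split {2,3,4} by δ(·,a) → {2,4} and {3}.
The partition is now stable with 3 blocks: {2,4} | {5} | {3}.
The equivalence class containing 4 is {2,4}, of size 2.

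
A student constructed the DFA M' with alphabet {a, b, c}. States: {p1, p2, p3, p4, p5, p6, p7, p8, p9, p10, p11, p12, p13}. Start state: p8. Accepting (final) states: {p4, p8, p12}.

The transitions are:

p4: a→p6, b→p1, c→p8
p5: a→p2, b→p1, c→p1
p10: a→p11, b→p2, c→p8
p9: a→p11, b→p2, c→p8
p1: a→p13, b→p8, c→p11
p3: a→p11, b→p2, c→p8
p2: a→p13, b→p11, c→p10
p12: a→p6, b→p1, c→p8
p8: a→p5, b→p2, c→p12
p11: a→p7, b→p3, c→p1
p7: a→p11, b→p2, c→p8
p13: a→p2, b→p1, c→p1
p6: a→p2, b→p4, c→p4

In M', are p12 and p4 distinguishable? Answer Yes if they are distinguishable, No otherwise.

First remove the unreachable states {p9}; 12 states remain.
P0 = {p4,p8,p12} | {p1,p2,p3,p5,p6,p7,p10,p11,p13}.
On input b, block {p1,p2,p3,p5,p6,p7,p10,p11,p13} splits into {p2,p3,p5,p7,p10,p11,p13} and {p1,p6}.
On input a, block {p4,p8,p12} splits into {p4,p12} and {p8}.
Split {p2,p3,p5,p7,p10,p11,p13} by δ(·,b) → {p2,p3,p7,p10,p11} and {p5,p13}.
Refine {p2,p3,p7,p10,p11} on symbol a: members go to different blocks, giving {p3,p7,p10,p11} and {p2}.
Split {p3,p7,p10,p11} by δ(·,b) → {p3,p7,p10} and {p11}.
Split {p1,p6} by δ(·,a) → {p1} and {p6}.
The partition is now stable with 8 blocks: {p4,p12} | {p3,p7,p10} | {p1} | {p8} | {p5,p13} | {p2} | {p11} | {p6}.
p12 and p4 lie in the same block of the stable partition, so they are equivalent — no string distinguishes them.

No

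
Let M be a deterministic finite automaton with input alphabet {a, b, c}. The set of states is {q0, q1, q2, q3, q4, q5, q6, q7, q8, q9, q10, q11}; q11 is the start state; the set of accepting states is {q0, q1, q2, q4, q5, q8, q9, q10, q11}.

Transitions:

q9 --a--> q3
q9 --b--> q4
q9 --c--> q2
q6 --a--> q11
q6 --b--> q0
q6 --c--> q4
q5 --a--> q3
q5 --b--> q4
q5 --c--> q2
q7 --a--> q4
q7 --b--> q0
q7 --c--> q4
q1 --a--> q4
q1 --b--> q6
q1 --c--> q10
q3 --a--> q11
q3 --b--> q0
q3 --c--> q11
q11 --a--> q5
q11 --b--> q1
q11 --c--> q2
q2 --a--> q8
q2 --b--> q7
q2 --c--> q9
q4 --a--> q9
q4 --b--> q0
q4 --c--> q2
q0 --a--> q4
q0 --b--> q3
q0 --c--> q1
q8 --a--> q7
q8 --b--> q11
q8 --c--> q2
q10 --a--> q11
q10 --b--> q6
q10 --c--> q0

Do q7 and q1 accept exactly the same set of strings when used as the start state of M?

Every state is reachable, so we keep all 12.
Initial partition by acceptance: {q0,q1,q2,q4,q5,q8,q9,q10,q11} | {q3,q6,q7}.
Split {q0,q1,q2,q4,q5,q8,q9,q10,q11} by δ(·,a) → {q0,q1,q2,q4,q10,q11} and {q5,q8,q9}.
Split {q0,q1,q2,q4,q10,q11} by δ(·,a) → {q0,q1,q10} and {q2,q4,q11}.
Refine {q2,q4,q11} on symbol b: members go to different blocks, giving {q4,q11} and {q2}.
Stable partition: {q0,q1,q10} | {q3,q6,q7} | {q5,q8,q9} | {q4,q11} | {q2} — 5 equivalence classes.
q7 and q1 end up in different blocks, so they are distinguishable. For instance, the string 'ε' is accepted from only q1.

No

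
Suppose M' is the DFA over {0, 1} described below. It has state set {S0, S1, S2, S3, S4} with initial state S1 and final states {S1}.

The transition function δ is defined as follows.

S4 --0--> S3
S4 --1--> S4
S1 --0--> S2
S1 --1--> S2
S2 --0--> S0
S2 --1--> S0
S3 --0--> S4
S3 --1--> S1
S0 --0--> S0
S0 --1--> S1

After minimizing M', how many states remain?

Reachable states from the start: {S0,S1,S2}. Unreachable: {S3,S4} — drop them.
Initial partition by acceptance: {S1} | {S0,S2}.
On input 1, block {S0,S2} splits into {S0} and {S2}.
Stable partition: {S1} | {S0} | {S2} — 3 equivalence classes.

3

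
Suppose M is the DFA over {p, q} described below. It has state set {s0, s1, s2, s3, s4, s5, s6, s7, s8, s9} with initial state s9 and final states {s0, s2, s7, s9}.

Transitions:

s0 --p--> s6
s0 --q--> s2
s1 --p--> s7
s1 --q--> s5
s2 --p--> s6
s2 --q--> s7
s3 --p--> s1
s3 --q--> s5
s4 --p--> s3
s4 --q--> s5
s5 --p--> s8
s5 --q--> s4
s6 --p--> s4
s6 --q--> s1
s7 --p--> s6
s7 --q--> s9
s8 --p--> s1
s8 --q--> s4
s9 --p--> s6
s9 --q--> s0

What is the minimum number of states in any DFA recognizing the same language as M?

P0 = {s0,s2,s7,s9} | {s1,s3,s4,s5,s6,s8}.
Refine {s1,s3,s4,s5,s6,s8} on symbol p: members go to different blocks, giving {s3,s4,s5,s6,s8} and {s1}.
Split {s3,s4,s5,s6,s8} by δ(·,p) → {s4,s5,s6} and {s3,s8}.
On input p, block {s4,s5,s6} splits into {s4,s5} and {s6}.
The partition is now stable with 5 blocks: {s0,s2,s7,s9} | {s4,s5} | {s1} | {s3,s8} | {s6}.

5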